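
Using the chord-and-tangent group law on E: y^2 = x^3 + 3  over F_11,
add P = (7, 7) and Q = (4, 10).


P != Q, so use the chord formula.
s = (y2 - y1) / (x2 - x1) = (3) / (8) mod 11 = 10
x3 = s^2 - x1 - x2 mod 11 = 10^2 - 7 - 4 = 1
y3 = s (x1 - x3) - y1 mod 11 = 10 * (7 - 1) - 7 = 9

P + Q = (1, 9)


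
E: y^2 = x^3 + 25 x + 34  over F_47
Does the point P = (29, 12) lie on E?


Check whether y^2 = x^3 + 25 x + 34 (mod 47) for (x, y) = (29, 12).
LHS: y^2 = 12^2 mod 47 = 3
RHS: x^3 + 25 x + 34 = 29^3 + 25*29 + 34 mod 47 = 3
LHS = RHS

Yes, on the curve


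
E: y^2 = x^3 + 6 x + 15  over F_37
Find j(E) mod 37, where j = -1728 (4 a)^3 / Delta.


Delta = -16(4 a^3 + 27 b^2) mod 37 = 13
-1728 * (4 a)^3 = -1728 * (4*6)^3 mod 37 = 31
j = 31 * 13^(-1) mod 37 = 28

j = 28 (mod 37)


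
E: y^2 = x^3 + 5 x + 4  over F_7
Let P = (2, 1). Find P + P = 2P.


Doubling: s = (3 x1^2 + a) / (2 y1)
s = (3*2^2 + 5) / (2*1) mod 7 = 5
x3 = s^2 - 2 x1 mod 7 = 5^2 - 2*2 = 0
y3 = s (x1 - x3) - y1 mod 7 = 5 * (2 - 0) - 1 = 2

2P = (0, 2)


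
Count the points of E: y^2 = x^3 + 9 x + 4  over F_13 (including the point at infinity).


For each x in F_13, count y with y^2 = x^3 + 9 x + 4 mod 13:
  x = 0: RHS = 4, y in [2, 11]  -> 2 point(s)
  x = 1: RHS = 1, y in [1, 12]  -> 2 point(s)
  x = 2: RHS = 4, y in [2, 11]  -> 2 point(s)
  x = 4: RHS = 0, y in [0]  -> 1 point(s)
  x = 6: RHS = 1, y in [1, 12]  -> 2 point(s)
  x = 8: RHS = 3, y in [4, 9]  -> 2 point(s)
  x = 11: RHS = 4, y in [2, 11]  -> 2 point(s)
Affine points: 13. Add the point at infinity: total = 14.

#E(F_13) = 14


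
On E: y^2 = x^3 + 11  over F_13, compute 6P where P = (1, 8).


k = 6 = 110_2 (binary, LSB first: 011)
Double-and-add from P = (1, 8):
  bit 0 = 0: acc unchanged = O
  bit 1 = 1: acc = O + (12, 7) = (12, 7)
  bit 2 = 1: acc = (12, 7) + (11, 9) = (7, 9)

6P = (7, 9)


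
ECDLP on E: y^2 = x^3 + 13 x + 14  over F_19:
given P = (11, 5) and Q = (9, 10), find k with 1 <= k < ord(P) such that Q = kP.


Enumerate multiples of P until we hit Q = (9, 10):
  1P = (11, 5)
  2P = (4, 15)
  3P = (1, 16)
  4P = (16, 10)
  5P = (12, 13)
  6P = (3, 2)
  7P = (9, 10)
Match found at i = 7.

k = 7


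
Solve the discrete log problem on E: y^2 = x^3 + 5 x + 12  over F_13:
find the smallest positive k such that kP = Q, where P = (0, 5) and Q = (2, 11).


Enumerate multiples of P until we hit Q = (2, 11):
  1P = (0, 5)
  2P = (10, 3)
  3P = (2, 11)
Match found at i = 3.

k = 3


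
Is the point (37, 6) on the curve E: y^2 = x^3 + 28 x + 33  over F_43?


Check whether y^2 = x^3 + 28 x + 33 (mod 43) for (x, y) = (37, 6).
LHS: y^2 = 6^2 mod 43 = 36
RHS: x^3 + 28 x + 33 = 37^3 + 28*37 + 33 mod 43 = 36
LHS = RHS

Yes, on the curve


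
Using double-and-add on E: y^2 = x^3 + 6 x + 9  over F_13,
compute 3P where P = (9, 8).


k = 3 = 11_2 (binary, LSB first: 11)
Double-and-add from P = (9, 8):
  bit 0 = 1: acc = O + (9, 8) = (9, 8)
  bit 1 = 1: acc = (9, 8) + (7, 2) = (6, 1)

3P = (6, 1)


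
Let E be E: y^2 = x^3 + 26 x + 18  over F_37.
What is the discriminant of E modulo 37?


4 a^3 + 27 b^2 = 4*26^3 + 27*18^2 = 70304 + 8748 = 79052
Delta = -16 * (79052) = -1264832
Delta mod 37 = 13

Delta = 13 (mod 37)


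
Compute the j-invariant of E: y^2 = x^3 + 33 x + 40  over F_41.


Delta = -16(4 a^3 + 27 b^2) mod 41 = 28
-1728 * (4 a)^3 = -1728 * (4*33)^3 mod 41 = 13
j = 13 * 28^(-1) mod 41 = 40

j = 40 (mod 41)


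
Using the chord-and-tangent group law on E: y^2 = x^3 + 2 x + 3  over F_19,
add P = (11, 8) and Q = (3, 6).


P != Q, so use the chord formula.
s = (y2 - y1) / (x2 - x1) = (17) / (11) mod 19 = 5
x3 = s^2 - x1 - x2 mod 19 = 5^2 - 11 - 3 = 11
y3 = s (x1 - x3) - y1 mod 19 = 5 * (11 - 11) - 8 = 11

P + Q = (11, 11)


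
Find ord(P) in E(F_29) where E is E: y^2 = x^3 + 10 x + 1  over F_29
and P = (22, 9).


Compute successive multiples of P until we hit O:
  1P = (22, 9)
  2P = (8, 10)
  3P = (3, 0)
  4P = (8, 19)
  5P = (22, 20)
  6P = O

ord(P) = 6


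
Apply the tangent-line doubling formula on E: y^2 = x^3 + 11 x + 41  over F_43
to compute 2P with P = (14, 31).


Doubling: s = (3 x1^2 + a) / (2 y1)
s = (3*14^2 + 11) / (2*31) mod 43 = 27
x3 = s^2 - 2 x1 mod 43 = 27^2 - 2*14 = 13
y3 = s (x1 - x3) - y1 mod 43 = 27 * (14 - 13) - 31 = 39

2P = (13, 39)


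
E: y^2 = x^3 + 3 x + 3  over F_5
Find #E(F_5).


For each x in F_5, count y with y^2 = x^3 + 3 x + 3 mod 5:
  x = 3: RHS = 4, y in [2, 3]  -> 2 point(s)
  x = 4: RHS = 4, y in [2, 3]  -> 2 point(s)
Affine points: 4. Add the point at infinity: total = 5.

#E(F_5) = 5


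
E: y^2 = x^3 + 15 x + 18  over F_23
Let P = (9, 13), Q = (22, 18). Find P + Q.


P != Q, so use the chord formula.
s = (y2 - y1) / (x2 - x1) = (5) / (13) mod 23 = 11
x3 = s^2 - x1 - x2 mod 23 = 11^2 - 9 - 22 = 21
y3 = s (x1 - x3) - y1 mod 23 = 11 * (9 - 21) - 13 = 16

P + Q = (21, 16)


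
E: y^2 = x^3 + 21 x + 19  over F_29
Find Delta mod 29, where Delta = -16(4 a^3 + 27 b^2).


4 a^3 + 27 b^2 = 4*21^3 + 27*19^2 = 37044 + 9747 = 46791
Delta = -16 * (46791) = -748656
Delta mod 29 = 8

Delta = 8 (mod 29)


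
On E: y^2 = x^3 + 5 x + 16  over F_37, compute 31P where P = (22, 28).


k = 31 = 11111_2 (binary, LSB first: 11111)
Double-and-add from P = (22, 28):
  bit 0 = 1: acc = O + (22, 28) = (22, 28)
  bit 1 = 1: acc = (22, 28) + (0, 33) = (11, 25)
  bit 2 = 1: acc = (11, 25) + (16, 14) = (3, 24)
  bit 3 = 1: acc = (3, 24) + (2, 21) = (4, 10)
  bit 4 = 1: acc = (4, 10) + (12, 19) = (24, 23)

31P = (24, 23)


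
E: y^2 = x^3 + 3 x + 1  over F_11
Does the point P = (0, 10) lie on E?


Check whether y^2 = x^3 + 3 x + 1 (mod 11) for (x, y) = (0, 10).
LHS: y^2 = 10^2 mod 11 = 1
RHS: x^3 + 3 x + 1 = 0^3 + 3*0 + 1 mod 11 = 1
LHS = RHS

Yes, on the curve


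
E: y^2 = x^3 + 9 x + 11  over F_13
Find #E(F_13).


For each x in F_13, count y with y^2 = x^3 + 9 x + 11 mod 13:
  x = 3: RHS = 0, y in [0]  -> 1 point(s)
  x = 5: RHS = 12, y in [5, 8]  -> 2 point(s)
  x = 7: RHS = 1, y in [1, 12]  -> 2 point(s)
  x = 8: RHS = 10, y in [6, 7]  -> 2 point(s)
  x = 10: RHS = 9, y in [3, 10]  -> 2 point(s)
  x = 12: RHS = 1, y in [1, 12]  -> 2 point(s)
Affine points: 11. Add the point at infinity: total = 12.

#E(F_13) = 12


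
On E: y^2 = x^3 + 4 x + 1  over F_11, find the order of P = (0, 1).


Compute successive multiples of P until we hit O:
  1P = (0, 1)
  2P = (4, 2)
  3P = (5, 6)
  4P = (7, 3)
  5P = (7, 8)
  6P = (5, 5)
  7P = (4, 9)
  8P = (0, 10)
  ... (continuing to 9P)
  9P = O

ord(P) = 9


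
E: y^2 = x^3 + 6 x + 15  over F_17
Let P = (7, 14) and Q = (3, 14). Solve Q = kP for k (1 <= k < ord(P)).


Enumerate multiples of P until we hit Q = (3, 14):
  1P = (7, 14)
  2P = (3, 3)
  3P = (5, 0)
  4P = (3, 14)
Match found at i = 4.

k = 4


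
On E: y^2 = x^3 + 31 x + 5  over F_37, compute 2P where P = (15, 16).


Doubling: s = (3 x1^2 + a) / (2 y1)
s = (3*15^2 + 31) / (2*16) mod 37 = 29
x3 = s^2 - 2 x1 mod 37 = 29^2 - 2*15 = 34
y3 = s (x1 - x3) - y1 mod 37 = 29 * (15 - 34) - 16 = 25

2P = (34, 25)


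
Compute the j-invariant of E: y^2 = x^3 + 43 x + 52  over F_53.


Delta = -16(4 a^3 + 27 b^2) mod 53 = 21
-1728 * (4 a)^3 = -1728 * (4*43)^3 mod 53 = 27
j = 27 * 21^(-1) mod 53 = 24

j = 24 (mod 53)


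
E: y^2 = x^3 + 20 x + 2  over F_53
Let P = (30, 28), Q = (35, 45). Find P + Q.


P != Q, so use the chord formula.
s = (y2 - y1) / (x2 - x1) = (17) / (5) mod 53 = 14
x3 = s^2 - x1 - x2 mod 53 = 14^2 - 30 - 35 = 25
y3 = s (x1 - x3) - y1 mod 53 = 14 * (30 - 25) - 28 = 42

P + Q = (25, 42)


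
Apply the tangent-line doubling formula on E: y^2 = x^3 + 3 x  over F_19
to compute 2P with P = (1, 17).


Doubling: s = (3 x1^2 + a) / (2 y1)
s = (3*1^2 + 3) / (2*17) mod 19 = 8
x3 = s^2 - 2 x1 mod 19 = 8^2 - 2*1 = 5
y3 = s (x1 - x3) - y1 mod 19 = 8 * (1 - 5) - 17 = 8

2P = (5, 8)


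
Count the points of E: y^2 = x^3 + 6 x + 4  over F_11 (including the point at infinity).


For each x in F_11, count y with y^2 = x^3 + 6 x + 4 mod 11:
  x = 0: RHS = 4, y in [2, 9]  -> 2 point(s)
  x = 1: RHS = 0, y in [0]  -> 1 point(s)
  x = 3: RHS = 5, y in [4, 7]  -> 2 point(s)
  x = 4: RHS = 4, y in [2, 9]  -> 2 point(s)
  x = 5: RHS = 5, y in [4, 7]  -> 2 point(s)
  x = 6: RHS = 3, y in [5, 6]  -> 2 point(s)
  x = 7: RHS = 4, y in [2, 9]  -> 2 point(s)
  x = 8: RHS = 3, y in [5, 6]  -> 2 point(s)
Affine points: 15. Add the point at infinity: total = 16.

#E(F_11) = 16


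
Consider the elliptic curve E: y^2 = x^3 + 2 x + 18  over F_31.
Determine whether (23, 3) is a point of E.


Check whether y^2 = x^3 + 2 x + 18 (mod 31) for (x, y) = (23, 3).
LHS: y^2 = 3^2 mod 31 = 9
RHS: x^3 + 2 x + 18 = 23^3 + 2*23 + 18 mod 31 = 17
LHS != RHS

No, not on the curve


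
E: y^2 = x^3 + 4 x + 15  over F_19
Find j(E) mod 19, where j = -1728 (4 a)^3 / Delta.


Delta = -16(4 a^3 + 27 b^2) mod 19 = 12
-1728 * (4 a)^3 = -1728 * (4*4)^3 mod 19 = 11
j = 11 * 12^(-1) mod 19 = 12

j = 12 (mod 19)


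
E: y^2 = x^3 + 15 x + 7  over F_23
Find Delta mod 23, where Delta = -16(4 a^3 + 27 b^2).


4 a^3 + 27 b^2 = 4*15^3 + 27*7^2 = 13500 + 1323 = 14823
Delta = -16 * (14823) = -237168
Delta mod 23 = 8

Delta = 8 (mod 23)


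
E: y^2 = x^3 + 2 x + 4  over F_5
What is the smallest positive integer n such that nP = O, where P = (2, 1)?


Compute successive multiples of P until we hit O:
  1P = (2, 1)
  2P = (0, 3)
  3P = (4, 1)
  4P = (4, 4)
  5P = (0, 2)
  6P = (2, 4)
  7P = O

ord(P) = 7


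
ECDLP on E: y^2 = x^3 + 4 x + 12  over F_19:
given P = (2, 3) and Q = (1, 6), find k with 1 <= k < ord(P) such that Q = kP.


Enumerate multiples of P until we hit Q = (1, 6):
  1P = (2, 3)
  2P = (1, 6)
Match found at i = 2.

k = 2


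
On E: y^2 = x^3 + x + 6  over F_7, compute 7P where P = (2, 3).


k = 7 = 111_2 (binary, LSB first: 111)
Double-and-add from P = (2, 3):
  bit 0 = 1: acc = O + (2, 3) = (2, 3)
  bit 1 = 1: acc = (2, 3) + (4, 2) = (3, 1)
  bit 2 = 1: acc = (3, 1) + (6, 5) = (6, 2)

7P = (6, 2)


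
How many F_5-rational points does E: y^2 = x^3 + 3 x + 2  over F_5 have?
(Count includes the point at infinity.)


For each x in F_5, count y with y^2 = x^3 + 3 x + 2 mod 5:
  x = 1: RHS = 1, y in [1, 4]  -> 2 point(s)
  x = 2: RHS = 1, y in [1, 4]  -> 2 point(s)
Affine points: 4. Add the point at infinity: total = 5.

#E(F_5) = 5


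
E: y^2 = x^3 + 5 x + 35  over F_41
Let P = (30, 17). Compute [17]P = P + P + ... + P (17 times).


k = 17 = 10001_2 (binary, LSB first: 10001)
Double-and-add from P = (30, 17):
  bit 0 = 1: acc = O + (30, 17) = (30, 17)
  bit 1 = 0: acc unchanged = (30, 17)
  bit 2 = 0: acc unchanged = (30, 17)
  bit 3 = 0: acc unchanged = (30, 17)
  bit 4 = 1: acc = (30, 17) + (17, 21) = (30, 24)

17P = (30, 24)


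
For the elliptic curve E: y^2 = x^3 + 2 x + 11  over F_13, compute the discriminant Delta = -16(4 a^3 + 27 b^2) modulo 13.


4 a^3 + 27 b^2 = 4*2^3 + 27*11^2 = 32 + 3267 = 3299
Delta = -16 * (3299) = -52784
Delta mod 13 = 9

Delta = 9 (mod 13)


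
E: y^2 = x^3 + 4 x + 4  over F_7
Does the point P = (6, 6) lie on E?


Check whether y^2 = x^3 + 4 x + 4 (mod 7) for (x, y) = (6, 6).
LHS: y^2 = 6^2 mod 7 = 1
RHS: x^3 + 4 x + 4 = 6^3 + 4*6 + 4 mod 7 = 6
LHS != RHS

No, not on the curve


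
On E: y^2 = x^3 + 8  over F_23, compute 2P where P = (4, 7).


Doubling: s = (3 x1^2 + a) / (2 y1)
s = (3*4^2 + 0) / (2*7) mod 23 = 10
x3 = s^2 - 2 x1 mod 23 = 10^2 - 2*4 = 0
y3 = s (x1 - x3) - y1 mod 23 = 10 * (4 - 0) - 7 = 10

2P = (0, 10)


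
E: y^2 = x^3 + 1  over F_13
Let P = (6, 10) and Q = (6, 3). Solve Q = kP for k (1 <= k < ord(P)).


Enumerate multiples of P until we hit Q = (6, 3):
  1P = (6, 10)
  2P = (0, 12)
  3P = (10, 0)
  4P = (0, 1)
  5P = (6, 3)
Match found at i = 5.

k = 5


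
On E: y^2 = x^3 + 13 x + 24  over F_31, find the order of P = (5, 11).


Compute successive multiples of P until we hit O:
  1P = (5, 11)
  2P = (6, 16)
  3P = (14, 6)
  4P = (28, 19)
  5P = (30, 14)
  6P = (4, 4)
  7P = (9, 23)
  8P = (26, 19)
  ... (continuing to 42P)
  42P = O

ord(P) = 42


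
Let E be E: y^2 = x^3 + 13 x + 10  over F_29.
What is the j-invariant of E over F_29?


Delta = -16(4 a^3 + 27 b^2) mod 29 = 23
-1728 * (4 a)^3 = -1728 * (4*13)^3 mod 29 = 18
j = 18 * 23^(-1) mod 29 = 26

j = 26 (mod 29)


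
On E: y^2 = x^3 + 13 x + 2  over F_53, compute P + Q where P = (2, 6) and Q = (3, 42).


P != Q, so use the chord formula.
s = (y2 - y1) / (x2 - x1) = (36) / (1) mod 53 = 36
x3 = s^2 - x1 - x2 mod 53 = 36^2 - 2 - 3 = 19
y3 = s (x1 - x3) - y1 mod 53 = 36 * (2 - 19) - 6 = 18

P + Q = (19, 18)


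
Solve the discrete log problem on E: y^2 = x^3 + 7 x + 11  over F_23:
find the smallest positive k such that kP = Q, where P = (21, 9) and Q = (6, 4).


Enumerate multiples of P until we hit Q = (6, 4):
  1P = (21, 9)
  2P = (12, 12)
  3P = (8, 2)
  4P = (3, 6)
  5P = (15, 15)
  6P = (11, 4)
  7P = (20, 3)
  8P = (18, 9)
  9P = (7, 14)
  10P = (22, 16)
  11P = (6, 4)
Match found at i = 11.

k = 11


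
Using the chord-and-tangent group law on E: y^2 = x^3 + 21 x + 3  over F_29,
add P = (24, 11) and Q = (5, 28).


P != Q, so use the chord formula.
s = (y2 - y1) / (x2 - x1) = (17) / (10) mod 29 = 22
x3 = s^2 - x1 - x2 mod 29 = 22^2 - 24 - 5 = 20
y3 = s (x1 - x3) - y1 mod 29 = 22 * (24 - 20) - 11 = 19

P + Q = (20, 19)


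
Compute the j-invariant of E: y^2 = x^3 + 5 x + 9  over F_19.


Delta = -16(4 a^3 + 27 b^2) mod 19 = 5
-1728 * (4 a)^3 = -1728 * (4*5)^3 mod 19 = 1
j = 1 * 5^(-1) mod 19 = 4

j = 4 (mod 19)


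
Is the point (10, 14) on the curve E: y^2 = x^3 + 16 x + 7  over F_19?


Check whether y^2 = x^3 + 16 x + 7 (mod 19) for (x, y) = (10, 14).
LHS: y^2 = 14^2 mod 19 = 6
RHS: x^3 + 16 x + 7 = 10^3 + 16*10 + 7 mod 19 = 8
LHS != RHS

No, not on the curve


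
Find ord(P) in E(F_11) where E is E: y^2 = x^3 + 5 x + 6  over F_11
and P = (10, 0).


Compute successive multiples of P until we hit O:
  1P = (10, 0)
  2P = O

ord(P) = 2


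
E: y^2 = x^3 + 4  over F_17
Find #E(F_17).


For each x in F_17, count y with y^2 = x^3 + 0 x + 4 mod 17:
  x = 0: RHS = 4, y in [2, 15]  -> 2 point(s)
  x = 4: RHS = 0, y in [0]  -> 1 point(s)
  x = 6: RHS = 16, y in [4, 13]  -> 2 point(s)
  x = 9: RHS = 2, y in [6, 11]  -> 2 point(s)
  x = 10: RHS = 1, y in [1, 16]  -> 2 point(s)
  x = 11: RHS = 9, y in [3, 14]  -> 2 point(s)
  x = 12: RHS = 15, y in [7, 10]  -> 2 point(s)
  x = 13: RHS = 8, y in [5, 12]  -> 2 point(s)
  x = 15: RHS = 13, y in [8, 9]  -> 2 point(s)
Affine points: 17. Add the point at infinity: total = 18.

#E(F_17) = 18


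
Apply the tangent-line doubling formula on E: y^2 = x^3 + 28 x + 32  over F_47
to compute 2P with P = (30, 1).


Doubling: s = (3 x1^2 + a) / (2 y1)
s = (3*30^2 + 28) / (2*1) mod 47 = 1
x3 = s^2 - 2 x1 mod 47 = 1^2 - 2*30 = 35
y3 = s (x1 - x3) - y1 mod 47 = 1 * (30 - 35) - 1 = 41

2P = (35, 41)


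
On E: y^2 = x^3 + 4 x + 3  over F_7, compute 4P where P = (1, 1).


k = 4 = 100_2 (binary, LSB first: 001)
Double-and-add from P = (1, 1):
  bit 0 = 0: acc unchanged = O
  bit 1 = 0: acc unchanged = O
  bit 2 = 1: acc = O + (5, 1) = (5, 1)

4P = (5, 1)


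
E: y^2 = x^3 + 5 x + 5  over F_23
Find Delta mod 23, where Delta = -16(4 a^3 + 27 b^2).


4 a^3 + 27 b^2 = 4*5^3 + 27*5^2 = 500 + 675 = 1175
Delta = -16 * (1175) = -18800
Delta mod 23 = 14

Delta = 14 (mod 23)


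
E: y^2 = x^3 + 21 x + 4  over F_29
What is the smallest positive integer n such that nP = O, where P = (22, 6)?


Compute successive multiples of P until we hit O:
  1P = (22, 6)
  2P = (7, 1)
  3P = (13, 26)
  4P = (24, 21)
  5P = (3, 6)
  6P = (4, 23)
  7P = (26, 1)
  8P = (17, 24)
  ... (continuing to 32P)
  32P = O

ord(P) = 32


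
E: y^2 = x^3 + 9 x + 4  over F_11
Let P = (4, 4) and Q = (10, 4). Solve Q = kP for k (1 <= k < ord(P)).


Enumerate multiples of P until we hit Q = (10, 4):
  1P = (4, 4)
  2P = (1, 5)
  3P = (0, 2)
  4P = (10, 4)
Match found at i = 4.

k = 4


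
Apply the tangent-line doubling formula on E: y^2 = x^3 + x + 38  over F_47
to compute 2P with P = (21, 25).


Doubling: s = (3 x1^2 + a) / (2 y1)
s = (3*21^2 + 1) / (2*25) mod 47 = 34
x3 = s^2 - 2 x1 mod 47 = 34^2 - 2*21 = 33
y3 = s (x1 - x3) - y1 mod 47 = 34 * (21 - 33) - 25 = 37

2P = (33, 37)


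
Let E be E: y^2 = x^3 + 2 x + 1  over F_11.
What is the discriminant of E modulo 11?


4 a^3 + 27 b^2 = 4*2^3 + 27*1^2 = 32 + 27 = 59
Delta = -16 * (59) = -944
Delta mod 11 = 2

Delta = 2 (mod 11)


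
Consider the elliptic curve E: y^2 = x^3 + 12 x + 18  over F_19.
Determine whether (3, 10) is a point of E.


Check whether y^2 = x^3 + 12 x + 18 (mod 19) for (x, y) = (3, 10).
LHS: y^2 = 10^2 mod 19 = 5
RHS: x^3 + 12 x + 18 = 3^3 + 12*3 + 18 mod 19 = 5
LHS = RHS

Yes, on the curve


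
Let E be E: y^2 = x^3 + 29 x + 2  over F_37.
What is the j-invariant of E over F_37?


Delta = -16(4 a^3 + 27 b^2) mod 37 = 34
-1728 * (4 a)^3 = -1728 * (4*29)^3 mod 37 = 6
j = 6 * 34^(-1) mod 37 = 35

j = 35 (mod 37)


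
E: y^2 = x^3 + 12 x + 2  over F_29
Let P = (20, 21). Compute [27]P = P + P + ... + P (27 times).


k = 27 = 11011_2 (binary, LSB first: 11011)
Double-and-add from P = (20, 21):
  bit 0 = 1: acc = O + (20, 21) = (20, 21)
  bit 1 = 1: acc = (20, 21) + (5, 10) = (24, 7)
  bit 2 = 0: acc unchanged = (24, 7)
  bit 3 = 1: acc = (24, 7) + (7, 20) = (3, 23)
  bit 4 = 1: acc = (3, 23) + (2, 18) = (20, 8)

27P = (20, 8)


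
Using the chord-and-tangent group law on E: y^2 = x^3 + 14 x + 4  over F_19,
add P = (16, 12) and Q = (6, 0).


P != Q, so use the chord formula.
s = (y2 - y1) / (x2 - x1) = (7) / (9) mod 19 = 5
x3 = s^2 - x1 - x2 mod 19 = 5^2 - 16 - 6 = 3
y3 = s (x1 - x3) - y1 mod 19 = 5 * (16 - 3) - 12 = 15

P + Q = (3, 15)


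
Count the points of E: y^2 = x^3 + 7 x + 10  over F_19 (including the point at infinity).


For each x in F_19, count y with y^2 = x^3 + 7 x + 10 mod 19:
  x = 3: RHS = 1, y in [1, 18]  -> 2 point(s)
  x = 4: RHS = 7, y in [8, 11]  -> 2 point(s)
  x = 9: RHS = 4, y in [2, 17]  -> 2 point(s)
  x = 10: RHS = 16, y in [4, 15]  -> 2 point(s)
  x = 12: RHS = 17, y in [6, 13]  -> 2 point(s)
  x = 16: RHS = 0, y in [0]  -> 1 point(s)
  x = 17: RHS = 7, y in [8, 11]  -> 2 point(s)
Affine points: 13. Add the point at infinity: total = 14.

#E(F_19) = 14


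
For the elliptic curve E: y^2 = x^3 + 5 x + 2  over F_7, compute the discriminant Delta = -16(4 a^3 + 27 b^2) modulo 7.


4 a^3 + 27 b^2 = 4*5^3 + 27*2^2 = 500 + 108 = 608
Delta = -16 * (608) = -9728
Delta mod 7 = 2

Delta = 2 (mod 7)


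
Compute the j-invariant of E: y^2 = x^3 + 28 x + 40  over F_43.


Delta = -16(4 a^3 + 27 b^2) mod 43 = 36
-1728 * (4 a)^3 = -1728 * (4*28)^3 mod 43 = 2
j = 2 * 36^(-1) mod 43 = 12

j = 12 (mod 43)


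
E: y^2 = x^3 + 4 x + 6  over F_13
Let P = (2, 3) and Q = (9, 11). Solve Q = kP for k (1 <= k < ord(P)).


Enumerate multiples of P until we hit Q = (9, 11):
  1P = (2, 3)
  2P = (6, 8)
  3P = (9, 11)
Match found at i = 3.

k = 3


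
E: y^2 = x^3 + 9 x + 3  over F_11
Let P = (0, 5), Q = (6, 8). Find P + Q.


P != Q, so use the chord formula.
s = (y2 - y1) / (x2 - x1) = (3) / (6) mod 11 = 6
x3 = s^2 - x1 - x2 mod 11 = 6^2 - 0 - 6 = 8
y3 = s (x1 - x3) - y1 mod 11 = 6 * (0 - 8) - 5 = 2

P + Q = (8, 2)


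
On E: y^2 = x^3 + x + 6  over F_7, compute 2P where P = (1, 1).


Doubling: s = (3 x1^2 + a) / (2 y1)
s = (3*1^2 + 1) / (2*1) mod 7 = 2
x3 = s^2 - 2 x1 mod 7 = 2^2 - 2*1 = 2
y3 = s (x1 - x3) - y1 mod 7 = 2 * (1 - 2) - 1 = 4

2P = (2, 4)


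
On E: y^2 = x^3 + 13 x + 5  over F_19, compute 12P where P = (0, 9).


k = 12 = 1100_2 (binary, LSB first: 0011)
Double-and-add from P = (0, 9):
  bit 0 = 0: acc unchanged = O
  bit 1 = 0: acc unchanged = O
  bit 2 = 1: acc = O + (5, 9) = (5, 9)
  bit 3 = 1: acc = (5, 9) + (1, 0) = (5, 10)

12P = (5, 10)


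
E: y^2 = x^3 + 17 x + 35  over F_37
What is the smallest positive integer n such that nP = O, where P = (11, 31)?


Compute successive multiples of P until we hit O:
  1P = (11, 31)
  2P = (27, 7)
  3P = (29, 33)
  4P = (13, 14)
  5P = (2, 22)
  6P = (25, 29)
  7P = (35, 20)
  8P = (32, 11)
  ... (continuing to 30P)
  30P = O

ord(P) = 30


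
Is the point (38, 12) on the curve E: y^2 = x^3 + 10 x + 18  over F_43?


Check whether y^2 = x^3 + 10 x + 18 (mod 43) for (x, y) = (38, 12).
LHS: y^2 = 12^2 mod 43 = 15
RHS: x^3 + 10 x + 18 = 38^3 + 10*38 + 18 mod 43 = 15
LHS = RHS

Yes, on the curve


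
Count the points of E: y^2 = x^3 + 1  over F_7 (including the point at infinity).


For each x in F_7, count y with y^2 = x^3 + 0 x + 1 mod 7:
  x = 0: RHS = 1, y in [1, 6]  -> 2 point(s)
  x = 1: RHS = 2, y in [3, 4]  -> 2 point(s)
  x = 2: RHS = 2, y in [3, 4]  -> 2 point(s)
  x = 3: RHS = 0, y in [0]  -> 1 point(s)
  x = 4: RHS = 2, y in [3, 4]  -> 2 point(s)
  x = 5: RHS = 0, y in [0]  -> 1 point(s)
  x = 6: RHS = 0, y in [0]  -> 1 point(s)
Affine points: 11. Add the point at infinity: total = 12.

#E(F_7) = 12


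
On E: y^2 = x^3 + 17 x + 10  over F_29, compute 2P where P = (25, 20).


Doubling: s = (3 x1^2 + a) / (2 y1)
s = (3*25^2 + 17) / (2*20) mod 29 = 27
x3 = s^2 - 2 x1 mod 29 = 27^2 - 2*25 = 12
y3 = s (x1 - x3) - y1 mod 29 = 27 * (25 - 12) - 20 = 12

2P = (12, 12)


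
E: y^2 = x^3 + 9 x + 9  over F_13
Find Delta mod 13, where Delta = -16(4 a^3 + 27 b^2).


4 a^3 + 27 b^2 = 4*9^3 + 27*9^2 = 2916 + 2187 = 5103
Delta = -16 * (5103) = -81648
Delta mod 13 = 5

Delta = 5 (mod 13)


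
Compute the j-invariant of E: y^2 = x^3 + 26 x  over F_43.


Delta = -16(4 a^3 + 27 b^2) mod 43 = 16
-1728 * (4 a)^3 = -1728 * (4*26)^3 mod 43 = 42
j = 42 * 16^(-1) mod 43 = 8

j = 8 (mod 43)


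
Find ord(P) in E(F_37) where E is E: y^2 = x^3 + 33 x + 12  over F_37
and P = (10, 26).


Compute successive multiples of P until we hit O:
  1P = (10, 26)
  2P = (17, 11)
  3P = (1, 34)
  4P = (14, 31)
  5P = (3, 29)
  6P = (34, 16)
  7P = (33, 36)
  8P = (30, 20)
  ... (continuing to 42P)
  42P = O

ord(P) = 42


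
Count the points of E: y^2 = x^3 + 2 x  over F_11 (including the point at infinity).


For each x in F_11, count y with y^2 = x^3 + 2 x + 0 mod 11:
  x = 0: RHS = 0, y in [0]  -> 1 point(s)
  x = 1: RHS = 3, y in [5, 6]  -> 2 point(s)
  x = 2: RHS = 1, y in [1, 10]  -> 2 point(s)
  x = 3: RHS = 0, y in [0]  -> 1 point(s)
  x = 5: RHS = 3, y in [5, 6]  -> 2 point(s)
  x = 7: RHS = 5, y in [4, 7]  -> 2 point(s)
  x = 8: RHS = 0, y in [0]  -> 1 point(s)
Affine points: 11. Add the point at infinity: total = 12.

#E(F_11) = 12


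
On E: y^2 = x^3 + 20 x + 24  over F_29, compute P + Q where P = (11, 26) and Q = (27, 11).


P != Q, so use the chord formula.
s = (y2 - y1) / (x2 - x1) = (14) / (16) mod 29 = 19
x3 = s^2 - x1 - x2 mod 29 = 19^2 - 11 - 27 = 4
y3 = s (x1 - x3) - y1 mod 29 = 19 * (11 - 4) - 26 = 20

P + Q = (4, 20)


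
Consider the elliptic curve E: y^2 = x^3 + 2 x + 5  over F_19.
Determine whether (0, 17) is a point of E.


Check whether y^2 = x^3 + 2 x + 5 (mod 19) for (x, y) = (0, 17).
LHS: y^2 = 17^2 mod 19 = 4
RHS: x^3 + 2 x + 5 = 0^3 + 2*0 + 5 mod 19 = 5
LHS != RHS

No, not on the curve


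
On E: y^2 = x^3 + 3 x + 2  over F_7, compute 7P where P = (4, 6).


k = 7 = 111_2 (binary, LSB first: 111)
Double-and-add from P = (4, 6):
  bit 0 = 1: acc = O + (4, 6) = (4, 6)
  bit 1 = 1: acc = (4, 6) + (0, 4) = (5, 4)
  bit 2 = 1: acc = (5, 4) + (2, 4) = (0, 3)

7P = (0, 3)


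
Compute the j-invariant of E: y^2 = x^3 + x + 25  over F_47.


Delta = -16(4 a^3 + 27 b^2) mod 47 = 45
-1728 * (4 a)^3 = -1728 * (4*1)^3 mod 47 = 46
j = 46 * 45^(-1) mod 47 = 24

j = 24 (mod 47)


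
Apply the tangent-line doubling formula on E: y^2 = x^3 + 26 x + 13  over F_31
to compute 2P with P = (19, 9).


Doubling: s = (3 x1^2 + a) / (2 y1)
s = (3*19^2 + 26) / (2*9) mod 31 = 22
x3 = s^2 - 2 x1 mod 31 = 22^2 - 2*19 = 12
y3 = s (x1 - x3) - y1 mod 31 = 22 * (19 - 12) - 9 = 21

2P = (12, 21)


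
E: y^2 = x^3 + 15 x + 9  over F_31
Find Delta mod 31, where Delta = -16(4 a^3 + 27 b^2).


4 a^3 + 27 b^2 = 4*15^3 + 27*9^2 = 13500 + 2187 = 15687
Delta = -16 * (15687) = -250992
Delta mod 31 = 15

Delta = 15 (mod 31)


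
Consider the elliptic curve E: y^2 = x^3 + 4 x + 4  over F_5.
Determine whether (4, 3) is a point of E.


Check whether y^2 = x^3 + 4 x + 4 (mod 5) for (x, y) = (4, 3).
LHS: y^2 = 3^2 mod 5 = 4
RHS: x^3 + 4 x + 4 = 4^3 + 4*4 + 4 mod 5 = 4
LHS = RHS

Yes, on the curve


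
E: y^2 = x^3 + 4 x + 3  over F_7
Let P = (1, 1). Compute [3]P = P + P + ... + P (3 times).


k = 3 = 11_2 (binary, LSB first: 11)
Double-and-add from P = (1, 1):
  bit 0 = 1: acc = O + (1, 1) = (1, 1)
  bit 1 = 1: acc = (1, 1) + (5, 6) = (3, 0)

3P = (3, 0)


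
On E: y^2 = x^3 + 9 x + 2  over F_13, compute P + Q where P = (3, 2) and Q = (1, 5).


P != Q, so use the chord formula.
s = (y2 - y1) / (x2 - x1) = (3) / (11) mod 13 = 5
x3 = s^2 - x1 - x2 mod 13 = 5^2 - 3 - 1 = 8
y3 = s (x1 - x3) - y1 mod 13 = 5 * (3 - 8) - 2 = 12

P + Q = (8, 12)


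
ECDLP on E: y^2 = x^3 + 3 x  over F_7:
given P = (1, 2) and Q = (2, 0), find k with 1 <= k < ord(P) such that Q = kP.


Enumerate multiples of P until we hit Q = (2, 0):
  1P = (1, 2)
  2P = (2, 0)
Match found at i = 2.

k = 2


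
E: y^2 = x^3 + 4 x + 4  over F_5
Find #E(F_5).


For each x in F_5, count y with y^2 = x^3 + 4 x + 4 mod 5:
  x = 0: RHS = 4, y in [2, 3]  -> 2 point(s)
  x = 1: RHS = 4, y in [2, 3]  -> 2 point(s)
  x = 2: RHS = 0, y in [0]  -> 1 point(s)
  x = 4: RHS = 4, y in [2, 3]  -> 2 point(s)
Affine points: 7. Add the point at infinity: total = 8.

#E(F_5) = 8


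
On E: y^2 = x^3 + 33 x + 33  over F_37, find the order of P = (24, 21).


Compute successive multiples of P until we hit O:
  1P = (24, 21)
  2P = (35, 12)
  3P = (12, 23)
  4P = (0, 12)
  5P = (1, 20)
  6P = (2, 25)
  7P = (4, 9)
  8P = (36, 31)
  ... (continuing to 39P)
  39P = O

ord(P) = 39


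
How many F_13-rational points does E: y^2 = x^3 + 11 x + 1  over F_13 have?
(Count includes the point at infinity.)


For each x in F_13, count y with y^2 = x^3 + 11 x + 1 mod 13:
  x = 0: RHS = 1, y in [1, 12]  -> 2 point(s)
  x = 1: RHS = 0, y in [0]  -> 1 point(s)
  x = 3: RHS = 9, y in [3, 10]  -> 2 point(s)
  x = 5: RHS = 12, y in [5, 8]  -> 2 point(s)
  x = 6: RHS = 10, y in [6, 7]  -> 2 point(s)
  x = 8: RHS = 3, y in [4, 9]  -> 2 point(s)
  x = 9: RHS = 10, y in [6, 7]  -> 2 point(s)
  x = 11: RHS = 10, y in [6, 7]  -> 2 point(s)
Affine points: 15. Add the point at infinity: total = 16.

#E(F_13) = 16


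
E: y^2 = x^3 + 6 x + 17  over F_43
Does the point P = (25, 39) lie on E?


Check whether y^2 = x^3 + 6 x + 17 (mod 43) for (x, y) = (25, 39).
LHS: y^2 = 39^2 mod 43 = 16
RHS: x^3 + 6 x + 17 = 25^3 + 6*25 + 17 mod 43 = 11
LHS != RHS

No, not on the curve


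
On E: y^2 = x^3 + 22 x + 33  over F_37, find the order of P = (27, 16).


Compute successive multiples of P until we hit O:
  1P = (27, 16)
  2P = (13, 0)
  3P = (27, 21)
  4P = O

ord(P) = 4


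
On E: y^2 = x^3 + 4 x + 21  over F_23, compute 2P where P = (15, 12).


Doubling: s = (3 x1^2 + a) / (2 y1)
s = (3*15^2 + 4) / (2*12) mod 23 = 12
x3 = s^2 - 2 x1 mod 23 = 12^2 - 2*15 = 22
y3 = s (x1 - x3) - y1 mod 23 = 12 * (15 - 22) - 12 = 19

2P = (22, 19)


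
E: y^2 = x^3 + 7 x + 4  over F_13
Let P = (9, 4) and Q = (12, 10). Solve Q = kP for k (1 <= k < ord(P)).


Enumerate multiples of P until we hit Q = (12, 10):
  1P = (9, 4)
  2P = (12, 3)
  3P = (8, 0)
  4P = (12, 10)
Match found at i = 4.

k = 4


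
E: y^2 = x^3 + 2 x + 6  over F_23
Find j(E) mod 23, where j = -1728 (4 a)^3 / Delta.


Delta = -16(4 a^3 + 27 b^2) mod 23 = 13
-1728 * (4 a)^3 = -1728 * (4*2)^3 mod 23 = 5
j = 5 * 13^(-1) mod 23 = 11

j = 11 (mod 23)


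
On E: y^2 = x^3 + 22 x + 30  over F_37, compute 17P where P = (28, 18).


k = 17 = 10001_2 (binary, LSB first: 10001)
Double-and-add from P = (28, 18):
  bit 0 = 1: acc = O + (28, 18) = (28, 18)
  bit 1 = 0: acc unchanged = (28, 18)
  bit 2 = 0: acc unchanged = (28, 18)
  bit 3 = 0: acc unchanged = (28, 18)
  bit 4 = 1: acc = (28, 18) + (13, 16) = (22, 5)

17P = (22, 5)


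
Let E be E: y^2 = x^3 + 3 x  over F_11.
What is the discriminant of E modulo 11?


4 a^3 + 27 b^2 = 4*3^3 + 27*0^2 = 108 + 0 = 108
Delta = -16 * (108) = -1728
Delta mod 11 = 10

Delta = 10 (mod 11)


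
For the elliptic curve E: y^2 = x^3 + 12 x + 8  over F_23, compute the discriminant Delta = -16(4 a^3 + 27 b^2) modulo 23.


4 a^3 + 27 b^2 = 4*12^3 + 27*8^2 = 6912 + 1728 = 8640
Delta = -16 * (8640) = -138240
Delta mod 23 = 13

Delta = 13 (mod 23)


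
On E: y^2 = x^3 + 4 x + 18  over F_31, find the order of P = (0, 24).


Compute successive multiples of P until we hit O:
  1P = (0, 24)
  2P = (14, 11)
  3P = (6, 17)
  4P = (10, 29)
  5P = (29, 8)
  6P = (4, 6)
  7P = (24, 22)
  8P = (21, 1)
  ... (continuing to 21P)
  21P = O

ord(P) = 21


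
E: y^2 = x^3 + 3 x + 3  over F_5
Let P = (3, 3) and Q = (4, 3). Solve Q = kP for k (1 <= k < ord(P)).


Enumerate multiples of P until we hit Q = (4, 3):
  1P = (3, 3)
  2P = (4, 2)
  3P = (4, 3)
Match found at i = 3.

k = 3


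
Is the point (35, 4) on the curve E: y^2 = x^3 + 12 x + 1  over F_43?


Check whether y^2 = x^3 + 12 x + 1 (mod 43) for (x, y) = (35, 4).
LHS: y^2 = 4^2 mod 43 = 16
RHS: x^3 + 12 x + 1 = 35^3 + 12*35 + 1 mod 43 = 38
LHS != RHS

No, not on the curve


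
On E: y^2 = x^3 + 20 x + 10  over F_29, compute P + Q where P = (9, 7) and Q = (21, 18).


P != Q, so use the chord formula.
s = (y2 - y1) / (x2 - x1) = (11) / (12) mod 29 = 13
x3 = s^2 - x1 - x2 mod 29 = 13^2 - 9 - 21 = 23
y3 = s (x1 - x3) - y1 mod 29 = 13 * (9 - 23) - 7 = 14

P + Q = (23, 14)


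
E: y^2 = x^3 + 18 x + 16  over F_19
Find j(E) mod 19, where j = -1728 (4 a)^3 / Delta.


Delta = -16(4 a^3 + 27 b^2) mod 19 = 14
-1728 * (4 a)^3 = -1728 * (4*18)^3 mod 19 = 12
j = 12 * 14^(-1) mod 19 = 9

j = 9 (mod 19)


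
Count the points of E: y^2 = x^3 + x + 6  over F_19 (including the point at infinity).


For each x in F_19, count y with y^2 = x^3 + 1 x + 6 mod 19:
  x = 0: RHS = 6, y in [5, 14]  -> 2 point(s)
  x = 2: RHS = 16, y in [4, 15]  -> 2 point(s)
  x = 3: RHS = 17, y in [6, 13]  -> 2 point(s)
  x = 4: RHS = 17, y in [6, 13]  -> 2 point(s)
  x = 6: RHS = 0, y in [0]  -> 1 point(s)
  x = 10: RHS = 9, y in [3, 16]  -> 2 point(s)
  x = 12: RHS = 17, y in [6, 13]  -> 2 point(s)
  x = 14: RHS = 9, y in [3, 16]  -> 2 point(s)
  x = 18: RHS = 4, y in [2, 17]  -> 2 point(s)
Affine points: 17. Add the point at infinity: total = 18.

#E(F_19) = 18


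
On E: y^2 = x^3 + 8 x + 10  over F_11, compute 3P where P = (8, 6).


k = 3 = 11_2 (binary, LSB first: 11)
Double-and-add from P = (8, 6):
  bit 0 = 1: acc = O + (8, 6) = (8, 6)
  bit 1 = 1: acc = (8, 6) + (10, 1) = (2, 1)

3P = (2, 1)


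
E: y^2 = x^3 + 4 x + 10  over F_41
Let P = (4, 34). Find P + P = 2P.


Doubling: s = (3 x1^2 + a) / (2 y1)
s = (3*4^2 + 4) / (2*34) mod 41 = 8
x3 = s^2 - 2 x1 mod 41 = 8^2 - 2*4 = 15
y3 = s (x1 - x3) - y1 mod 41 = 8 * (4 - 15) - 34 = 1

2P = (15, 1)


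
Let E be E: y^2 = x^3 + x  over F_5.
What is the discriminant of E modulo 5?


4 a^3 + 27 b^2 = 4*1^3 + 27*0^2 = 4 + 0 = 4
Delta = -16 * (4) = -64
Delta mod 5 = 1

Delta = 1 (mod 5)


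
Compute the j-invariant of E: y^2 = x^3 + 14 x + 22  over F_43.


Delta = -16(4 a^3 + 27 b^2) mod 43 = 17
-1728 * (4 a)^3 = -1728 * (4*14)^3 mod 43 = 11
j = 11 * 17^(-1) mod 43 = 31

j = 31 (mod 43)


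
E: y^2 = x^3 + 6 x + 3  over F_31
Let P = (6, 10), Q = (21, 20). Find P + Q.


P != Q, so use the chord formula.
s = (y2 - y1) / (x2 - x1) = (10) / (15) mod 31 = 11
x3 = s^2 - x1 - x2 mod 31 = 11^2 - 6 - 21 = 1
y3 = s (x1 - x3) - y1 mod 31 = 11 * (6 - 1) - 10 = 14

P + Q = (1, 14)


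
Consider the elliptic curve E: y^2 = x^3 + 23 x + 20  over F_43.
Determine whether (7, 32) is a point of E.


Check whether y^2 = x^3 + 23 x + 20 (mod 43) for (x, y) = (7, 32).
LHS: y^2 = 32^2 mod 43 = 35
RHS: x^3 + 23 x + 20 = 7^3 + 23*7 + 20 mod 43 = 8
LHS != RHS

No, not on the curve


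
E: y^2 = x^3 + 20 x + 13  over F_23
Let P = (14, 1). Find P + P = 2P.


Doubling: s = (3 x1^2 + a) / (2 y1)
s = (3*14^2 + 20) / (2*1) mod 23 = 5
x3 = s^2 - 2 x1 mod 23 = 5^2 - 2*14 = 20
y3 = s (x1 - x3) - y1 mod 23 = 5 * (14 - 20) - 1 = 15

2P = (20, 15)


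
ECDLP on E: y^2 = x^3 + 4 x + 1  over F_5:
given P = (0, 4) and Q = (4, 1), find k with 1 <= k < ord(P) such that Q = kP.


Enumerate multiples of P until we hit Q = (4, 1):
  1P = (0, 4)
  2P = (4, 4)
  3P = (1, 1)
  4P = (3, 0)
  5P = (1, 4)
  6P = (4, 1)
Match found at i = 6.

k = 6


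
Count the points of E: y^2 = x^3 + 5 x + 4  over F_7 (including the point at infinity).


For each x in F_7, count y with y^2 = x^3 + 5 x + 4 mod 7:
  x = 0: RHS = 4, y in [2, 5]  -> 2 point(s)
  x = 2: RHS = 1, y in [1, 6]  -> 2 point(s)
  x = 3: RHS = 4, y in [2, 5]  -> 2 point(s)
  x = 4: RHS = 4, y in [2, 5]  -> 2 point(s)
  x = 5: RHS = 0, y in [0]  -> 1 point(s)
Affine points: 9. Add the point at infinity: total = 10.

#E(F_7) = 10


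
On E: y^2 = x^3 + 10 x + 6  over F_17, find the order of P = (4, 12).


Compute successive multiples of P until we hit O:
  1P = (4, 12)
  2P = (10, 16)
  3P = (11, 6)
  4P = (1, 0)
  5P = (11, 11)
  6P = (10, 1)
  7P = (4, 5)
  8P = O

ord(P) = 8


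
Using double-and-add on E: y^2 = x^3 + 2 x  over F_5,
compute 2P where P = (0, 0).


k = 2 = 10_2 (binary, LSB first: 01)
Double-and-add from P = (0, 0):
  bit 0 = 0: acc unchanged = O
  bit 1 = 1: acc = O + O = O

2P = O


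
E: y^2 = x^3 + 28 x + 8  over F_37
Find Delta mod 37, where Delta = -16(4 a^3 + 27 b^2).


4 a^3 + 27 b^2 = 4*28^3 + 27*8^2 = 87808 + 1728 = 89536
Delta = -16 * (89536) = -1432576
Delta mod 37 = 27

Delta = 27 (mod 37)


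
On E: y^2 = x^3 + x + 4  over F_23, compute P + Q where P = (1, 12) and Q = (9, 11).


P != Q, so use the chord formula.
s = (y2 - y1) / (x2 - x1) = (22) / (8) mod 23 = 20
x3 = s^2 - x1 - x2 mod 23 = 20^2 - 1 - 9 = 22
y3 = s (x1 - x3) - y1 mod 23 = 20 * (1 - 22) - 12 = 5

P + Q = (22, 5)


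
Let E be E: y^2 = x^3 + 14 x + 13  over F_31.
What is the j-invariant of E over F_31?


Delta = -16(4 a^3 + 27 b^2) mod 31 = 27
-1728 * (4 a)^3 = -1728 * (4*14)^3 mod 31 = 8
j = 8 * 27^(-1) mod 31 = 29

j = 29 (mod 31)


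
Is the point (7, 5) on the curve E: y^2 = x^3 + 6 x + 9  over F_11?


Check whether y^2 = x^3 + 6 x + 9 (mod 11) for (x, y) = (7, 5).
LHS: y^2 = 5^2 mod 11 = 3
RHS: x^3 + 6 x + 9 = 7^3 + 6*7 + 9 mod 11 = 9
LHS != RHS

No, not on the curve


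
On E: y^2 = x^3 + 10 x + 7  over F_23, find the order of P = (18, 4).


Compute successive multiples of P until we hit O:
  1P = (18, 4)
  2P = (14, 4)
  3P = (14, 19)
  4P = (18, 19)
  5P = O

ord(P) = 5


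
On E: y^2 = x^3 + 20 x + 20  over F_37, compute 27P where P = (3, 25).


k = 27 = 11011_2 (binary, LSB first: 11011)
Double-and-add from P = (3, 25):
  bit 0 = 1: acc = O + (3, 25) = (3, 25)
  bit 1 = 1: acc = (3, 25) + (34, 28) = (28, 6)
  bit 2 = 0: acc unchanged = (28, 6)
  bit 3 = 1: acc = (28, 6) + (27, 2) = (35, 3)
  bit 4 = 1: acc = (35, 3) + (19, 9) = (8, 10)

27P = (8, 10)


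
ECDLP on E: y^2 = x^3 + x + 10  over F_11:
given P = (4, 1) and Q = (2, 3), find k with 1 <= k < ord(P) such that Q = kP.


Enumerate multiples of P until we hit Q = (2, 3):
  1P = (4, 1)
  2P = (1, 1)
  3P = (6, 10)
  4P = (2, 8)
  5P = (9, 0)
  6P = (2, 3)
Match found at i = 6.

k = 6


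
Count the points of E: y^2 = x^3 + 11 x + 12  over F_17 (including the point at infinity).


For each x in F_17, count y with y^2 = x^3 + 11 x + 12 mod 17:
  x = 2: RHS = 8, y in [5, 12]  -> 2 point(s)
  x = 3: RHS = 4, y in [2, 15]  -> 2 point(s)
  x = 4: RHS = 1, y in [1, 16]  -> 2 point(s)
  x = 8: RHS = 0, y in [0]  -> 1 point(s)
  x = 10: RHS = 0, y in [0]  -> 1 point(s)
  x = 11: RHS = 2, y in [6, 11]  -> 2 point(s)
  x = 12: RHS = 2, y in [6, 11]  -> 2 point(s)
  x = 15: RHS = 16, y in [4, 13]  -> 2 point(s)
  x = 16: RHS = 0, y in [0]  -> 1 point(s)
Affine points: 15. Add the point at infinity: total = 16.

#E(F_17) = 16


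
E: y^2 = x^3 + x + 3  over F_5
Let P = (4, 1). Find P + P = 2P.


Doubling: s = (3 x1^2 + a) / (2 y1)
s = (3*4^2 + 1) / (2*1) mod 5 = 2
x3 = s^2 - 2 x1 mod 5 = 2^2 - 2*4 = 1
y3 = s (x1 - x3) - y1 mod 5 = 2 * (4 - 1) - 1 = 0

2P = (1, 0)


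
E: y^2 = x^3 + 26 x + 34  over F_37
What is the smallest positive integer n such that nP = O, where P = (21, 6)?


Compute successive multiples of P until we hit O:
  1P = (21, 6)
  2P = (6, 6)
  3P = (10, 31)
  4P = (13, 33)
  5P = (30, 29)
  6P = (14, 16)
  7P = (35, 14)
  8P = (7, 2)
  ... (continuing to 39P)
  39P = O

ord(P) = 39


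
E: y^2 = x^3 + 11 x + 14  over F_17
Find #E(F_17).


For each x in F_17, count y with y^2 = x^3 + 11 x + 14 mod 17:
  x = 1: RHS = 9, y in [3, 14]  -> 2 point(s)
  x = 7: RHS = 9, y in [3, 14]  -> 2 point(s)
  x = 8: RHS = 2, y in [6, 11]  -> 2 point(s)
  x = 9: RHS = 9, y in [3, 14]  -> 2 point(s)
  x = 10: RHS = 2, y in [6, 11]  -> 2 point(s)
  x = 11: RHS = 4, y in [2, 15]  -> 2 point(s)
  x = 12: RHS = 4, y in [2, 15]  -> 2 point(s)
  x = 13: RHS = 8, y in [5, 12]  -> 2 point(s)
  x = 15: RHS = 1, y in [1, 16]  -> 2 point(s)
  x = 16: RHS = 2, y in [6, 11]  -> 2 point(s)
Affine points: 20. Add the point at infinity: total = 21.

#E(F_17) = 21


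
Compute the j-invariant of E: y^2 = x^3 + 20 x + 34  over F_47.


Delta = -16(4 a^3 + 27 b^2) mod 47 = 1
-1728 * (4 a)^3 = -1728 * (4*20)^3 mod 47 = 37
j = 37 * 1^(-1) mod 47 = 37

j = 37 (mod 47)


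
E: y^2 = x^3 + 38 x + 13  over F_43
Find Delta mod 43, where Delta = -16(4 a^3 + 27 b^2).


4 a^3 + 27 b^2 = 4*38^3 + 27*13^2 = 219488 + 4563 = 224051
Delta = -16 * (224051) = -3584816
Delta mod 43 = 8

Delta = 8 (mod 43)


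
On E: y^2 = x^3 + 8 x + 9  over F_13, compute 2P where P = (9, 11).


Doubling: s = (3 x1^2 + a) / (2 y1)
s = (3*9^2 + 8) / (2*11) mod 13 = 12
x3 = s^2 - 2 x1 mod 13 = 12^2 - 2*9 = 9
y3 = s (x1 - x3) - y1 mod 13 = 12 * (9 - 9) - 11 = 2

2P = (9, 2)


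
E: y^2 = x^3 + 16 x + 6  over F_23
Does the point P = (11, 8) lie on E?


Check whether y^2 = x^3 + 16 x + 6 (mod 23) for (x, y) = (11, 8).
LHS: y^2 = 8^2 mod 23 = 18
RHS: x^3 + 16 x + 6 = 11^3 + 16*11 + 6 mod 23 = 18
LHS = RHS

Yes, on the curve


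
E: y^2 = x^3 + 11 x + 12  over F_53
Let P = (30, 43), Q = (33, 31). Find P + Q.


P != Q, so use the chord formula.
s = (y2 - y1) / (x2 - x1) = (41) / (3) mod 53 = 49
x3 = s^2 - x1 - x2 mod 53 = 49^2 - 30 - 33 = 6
y3 = s (x1 - x3) - y1 mod 53 = 49 * (30 - 6) - 43 = 20

P + Q = (6, 20)


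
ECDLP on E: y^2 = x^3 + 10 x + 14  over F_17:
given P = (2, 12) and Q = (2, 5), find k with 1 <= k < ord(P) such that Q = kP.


Enumerate multiples of P until we hit Q = (2, 5):
  1P = (2, 12)
  2P = (9, 0)
  3P = (2, 5)
Match found at i = 3.

k = 3


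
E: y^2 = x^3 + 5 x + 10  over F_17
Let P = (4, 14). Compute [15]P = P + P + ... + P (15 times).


k = 15 = 1111_2 (binary, LSB first: 1111)
Double-and-add from P = (4, 14):
  bit 0 = 1: acc = O + (4, 14) = (4, 14)
  bit 1 = 1: acc = (4, 14) + (11, 11) = (6, 16)
  bit 2 = 1: acc = (6, 16) + (8, 16) = (3, 1)
  bit 3 = 1: acc = (3, 1) + (9, 6) = (9, 11)

15P = (9, 11)


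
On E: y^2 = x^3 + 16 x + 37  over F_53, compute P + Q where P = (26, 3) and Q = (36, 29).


P != Q, so use the chord formula.
s = (y2 - y1) / (x2 - x1) = (26) / (10) mod 53 = 45
x3 = s^2 - x1 - x2 mod 53 = 45^2 - 26 - 36 = 2
y3 = s (x1 - x3) - y1 mod 53 = 45 * (26 - 2) - 3 = 17

P + Q = (2, 17)


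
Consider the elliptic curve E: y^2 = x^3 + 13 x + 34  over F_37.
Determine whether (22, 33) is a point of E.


Check whether y^2 = x^3 + 13 x + 34 (mod 37) for (x, y) = (22, 33).
LHS: y^2 = 33^2 mod 37 = 16
RHS: x^3 + 13 x + 34 = 22^3 + 13*22 + 34 mod 37 = 16
LHS = RHS

Yes, on the curve
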